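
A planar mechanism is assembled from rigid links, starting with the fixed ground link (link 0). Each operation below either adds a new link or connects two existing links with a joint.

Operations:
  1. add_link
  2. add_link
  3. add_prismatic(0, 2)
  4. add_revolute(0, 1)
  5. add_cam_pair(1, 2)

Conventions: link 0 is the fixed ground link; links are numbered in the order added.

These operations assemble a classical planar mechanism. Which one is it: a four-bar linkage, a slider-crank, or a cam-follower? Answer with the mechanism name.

links: 3 (incl. ground); joints: 1 revolute, 1 prismatic, 1 higher (cam) pair, forming one closed loop
3 links, revolute + prismatic + higher pair in one loop → cam-follower

cam-follower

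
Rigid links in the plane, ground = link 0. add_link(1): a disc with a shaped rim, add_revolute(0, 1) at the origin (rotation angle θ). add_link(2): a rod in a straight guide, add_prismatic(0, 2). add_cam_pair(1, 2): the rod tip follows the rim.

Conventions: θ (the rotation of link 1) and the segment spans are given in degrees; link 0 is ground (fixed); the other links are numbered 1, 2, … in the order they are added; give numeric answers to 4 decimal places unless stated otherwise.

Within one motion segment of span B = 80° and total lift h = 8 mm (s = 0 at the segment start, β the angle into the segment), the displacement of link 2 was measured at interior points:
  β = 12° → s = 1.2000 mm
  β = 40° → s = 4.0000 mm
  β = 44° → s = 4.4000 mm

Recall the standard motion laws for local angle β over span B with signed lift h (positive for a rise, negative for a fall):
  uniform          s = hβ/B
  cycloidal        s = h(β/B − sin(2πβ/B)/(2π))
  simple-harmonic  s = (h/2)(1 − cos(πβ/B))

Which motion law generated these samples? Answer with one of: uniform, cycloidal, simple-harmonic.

candidates at β/B = r: uniform s = h·r (linear in β); cycloidal s = h·(r − sin(2πr)/(2π)); simple-harmonic s = (h/2)(1 − cos(πr))
β=12°: printed 1.2000 | uniform 1.2000, cycloidal 0.1699, simple-harmonic 0.4360
β=40°: printed 4.0000 | uniform 4.0000, cycloidal 4.0000, simple-harmonic 4.0000
β=44°: printed 4.4000 | uniform 4.4000, cycloidal 4.7935, simple-harmonic 4.6257
only one law matches every sample → uniform

uniform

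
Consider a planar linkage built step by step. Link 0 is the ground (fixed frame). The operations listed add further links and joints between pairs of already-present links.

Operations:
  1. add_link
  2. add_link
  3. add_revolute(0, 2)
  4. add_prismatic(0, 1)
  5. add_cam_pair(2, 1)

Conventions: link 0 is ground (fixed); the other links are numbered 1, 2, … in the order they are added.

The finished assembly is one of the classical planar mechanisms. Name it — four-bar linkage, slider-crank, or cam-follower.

links: 3 (incl. ground); joints: 1 revolute, 1 prismatic, 1 higher (cam) pair, forming one closed loop
3 links, revolute + prismatic + higher pair in one loop → cam-follower

cam-follower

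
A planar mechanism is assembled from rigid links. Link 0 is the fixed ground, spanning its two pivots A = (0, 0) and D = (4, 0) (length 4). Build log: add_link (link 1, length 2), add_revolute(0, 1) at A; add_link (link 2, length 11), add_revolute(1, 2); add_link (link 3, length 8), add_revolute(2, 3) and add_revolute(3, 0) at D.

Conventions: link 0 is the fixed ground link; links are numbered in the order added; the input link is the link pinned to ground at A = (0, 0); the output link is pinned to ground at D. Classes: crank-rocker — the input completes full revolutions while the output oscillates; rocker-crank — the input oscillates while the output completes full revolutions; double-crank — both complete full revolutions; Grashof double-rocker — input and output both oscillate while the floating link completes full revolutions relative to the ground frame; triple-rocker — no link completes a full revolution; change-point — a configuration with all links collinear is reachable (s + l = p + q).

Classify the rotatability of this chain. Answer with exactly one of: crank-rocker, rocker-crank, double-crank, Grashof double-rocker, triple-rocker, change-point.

lengths: ground=4, input=2, coupler=11, output=8
sorted: s=2 (shortest), l=11 (longest), p+q=12
s + l = 13 vs p + q = 12
s + l > p + q → non-Grashof → no link fully rotates → triple-rocker

triple-rocker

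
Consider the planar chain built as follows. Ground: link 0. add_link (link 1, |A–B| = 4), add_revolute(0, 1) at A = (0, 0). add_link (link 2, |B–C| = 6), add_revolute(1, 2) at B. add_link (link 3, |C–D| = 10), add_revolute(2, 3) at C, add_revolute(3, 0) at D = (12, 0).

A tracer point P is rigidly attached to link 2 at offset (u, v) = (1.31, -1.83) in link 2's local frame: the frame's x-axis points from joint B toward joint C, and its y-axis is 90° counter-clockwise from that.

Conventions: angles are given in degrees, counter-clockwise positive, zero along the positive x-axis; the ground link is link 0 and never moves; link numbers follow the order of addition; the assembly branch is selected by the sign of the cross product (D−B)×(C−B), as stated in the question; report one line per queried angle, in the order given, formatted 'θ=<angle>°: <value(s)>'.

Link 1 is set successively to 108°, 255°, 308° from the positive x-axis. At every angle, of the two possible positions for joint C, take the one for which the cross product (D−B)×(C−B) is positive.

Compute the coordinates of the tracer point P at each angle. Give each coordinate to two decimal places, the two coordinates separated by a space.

A=(0,0), D=(12.00,0)
θ=108°: B = A + 4.00·(cos108°, sin108°) = (-1.2361, 3.8042)
θ=108°: |BD| = 13.7719
θ=108°: circle(B,6.00) ∩ circle(D,10.00): a=4.5624, h=3.8967
θ=108°:   candidates: C₊=(4.2252,6.2891) cross=53.666; C₋=(2.0724,-1.2012) cross=-53.666
θ=108°:   branch + wants cross > 0 → take C=(4.2252,6.2891) (cross=53.666)
θ=108°: ex = (C−B)/|BC| = (0.9102,0.4141); ey = (-0.4141,0.9102)
θ=108°: P = B + 1.31·ex + -1.83·ey = (0.7142,2.6811)
θ=255°: B = A + 4.00·(cos255°, sin255°) = (-1.0353, -3.8637)
θ=255°: |BD| = 13.5958
θ=255°: circle(B,6.00) ∩ circle(D,10.00): a=4.4443, h=4.0310
θ=255°:   candidates: C₊=(2.0802,1.2640) cross=54.804; C₋=(4.3713,-6.4655) cross=-54.804
θ=255°:   branch + wants cross > 0 → take C=(2.0802,1.2640) (cross=54.804)
θ=255°: ex = (C−B)/|BC| = (0.5192,0.8546); ey = (-0.8546,0.5192)
θ=255°: P = B + 1.31·ex + -1.83·ey = (1.2089,-3.6944)
θ=308°: B = A + 4.00·(cos308°, sin308°) = (2.4626, -3.1520)
θ=308°: |BD| = 10.0447
θ=308°: circle(B,6.00) ∩ circle(D,10.00): a=1.8366, h=5.7120
θ=308°:   candidates: C₊=(2.4141,2.8478) cross=57.375; C₋=(5.9989,-7.9992) cross=-57.375
θ=308°:   branch + wants cross > 0 → take C=(2.4141,2.8478) (cross=57.375)
θ=308°: ex = (C−B)/|BC| = (-0.0081,1.0000); ey = (-1.0000,-0.0081)
θ=308°: P = B + 1.31·ex + -1.83·ey = (4.2820,-1.8273)

θ=108°: 0.71 2.68
θ=255°: 1.21 -3.69
θ=308°: 4.28 -1.83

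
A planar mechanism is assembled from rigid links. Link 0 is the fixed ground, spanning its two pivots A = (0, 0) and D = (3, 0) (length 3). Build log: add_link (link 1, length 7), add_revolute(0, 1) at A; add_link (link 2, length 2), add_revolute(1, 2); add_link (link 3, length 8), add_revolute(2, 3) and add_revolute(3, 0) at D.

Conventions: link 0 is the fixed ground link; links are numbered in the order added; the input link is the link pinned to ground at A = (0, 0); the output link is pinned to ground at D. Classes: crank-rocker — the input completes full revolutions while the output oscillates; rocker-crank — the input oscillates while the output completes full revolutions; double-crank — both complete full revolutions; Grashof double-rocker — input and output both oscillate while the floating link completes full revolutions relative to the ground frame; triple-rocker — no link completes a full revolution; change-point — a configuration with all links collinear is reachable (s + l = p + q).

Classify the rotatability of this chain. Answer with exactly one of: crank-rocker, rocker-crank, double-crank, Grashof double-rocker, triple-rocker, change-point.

lengths: ground=3, input=7, coupler=2, output=8
sorted: s=2 (shortest), l=8 (longest), p+q=10
s + l = 10 vs p + q = 10
s + l = p + q → change-point (collinear configuration reachable)

change-point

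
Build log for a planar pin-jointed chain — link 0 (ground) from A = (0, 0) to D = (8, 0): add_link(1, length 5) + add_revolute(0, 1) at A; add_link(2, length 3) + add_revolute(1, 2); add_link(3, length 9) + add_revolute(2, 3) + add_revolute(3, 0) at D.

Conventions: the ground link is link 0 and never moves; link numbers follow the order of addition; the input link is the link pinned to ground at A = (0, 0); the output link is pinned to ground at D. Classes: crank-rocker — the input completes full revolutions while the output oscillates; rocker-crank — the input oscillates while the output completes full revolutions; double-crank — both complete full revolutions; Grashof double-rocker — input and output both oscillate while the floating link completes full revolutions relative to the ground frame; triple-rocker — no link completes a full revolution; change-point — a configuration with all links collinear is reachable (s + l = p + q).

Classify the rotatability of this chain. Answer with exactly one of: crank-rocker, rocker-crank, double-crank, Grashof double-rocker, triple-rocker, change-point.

lengths: ground=8, input=5, coupler=3, output=9
sorted: s=3 (shortest), l=9 (longest), p+q=13
s + l = 12 vs p + q = 13
s + l < p + q (Grashof) with shortest = coupler link → Grashof double-rocker

Grashof double-rocker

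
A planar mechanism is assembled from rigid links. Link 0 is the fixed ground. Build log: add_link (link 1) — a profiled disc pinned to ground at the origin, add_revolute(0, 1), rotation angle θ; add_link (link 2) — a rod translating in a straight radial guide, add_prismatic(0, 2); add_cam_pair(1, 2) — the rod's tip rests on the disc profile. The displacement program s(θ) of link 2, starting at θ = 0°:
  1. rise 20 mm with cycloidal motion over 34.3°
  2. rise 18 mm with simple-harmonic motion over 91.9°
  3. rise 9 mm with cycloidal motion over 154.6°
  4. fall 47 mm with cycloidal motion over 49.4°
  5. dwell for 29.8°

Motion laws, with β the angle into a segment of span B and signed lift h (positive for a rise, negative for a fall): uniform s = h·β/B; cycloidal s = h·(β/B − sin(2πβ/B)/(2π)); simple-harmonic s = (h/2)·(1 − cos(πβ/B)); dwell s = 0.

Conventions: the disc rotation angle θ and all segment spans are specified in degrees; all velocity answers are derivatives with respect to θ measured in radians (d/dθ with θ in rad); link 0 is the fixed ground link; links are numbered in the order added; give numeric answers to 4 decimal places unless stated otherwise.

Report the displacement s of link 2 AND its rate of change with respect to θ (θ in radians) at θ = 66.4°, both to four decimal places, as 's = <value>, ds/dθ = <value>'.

seg 1 [0°–34.3°] cycloidal, h=20: full span → s += 20 → s = 20.0000
seg 2 [34.3°–126.2°] simple-harmonic, h=18: θ=66.4° here. β=32.1, B=91.9. 18/2·(1 − cos(π·0.3493)) = 4.8963 → s = 24.8963
velocity in seg [34.3°–126.2°] (simple-harmonic), θ in radians: β = 32.1° = 0.5603 rad, B = 91.9° = 1.6040 rad; ds/dθ = (πh/(2B)) sin(πβ/B) = (π·18/(2·1.6040)) sin(π·0.3493) = 15.688714 mm/rad

s = 24.8963, ds/dθ = 15.6887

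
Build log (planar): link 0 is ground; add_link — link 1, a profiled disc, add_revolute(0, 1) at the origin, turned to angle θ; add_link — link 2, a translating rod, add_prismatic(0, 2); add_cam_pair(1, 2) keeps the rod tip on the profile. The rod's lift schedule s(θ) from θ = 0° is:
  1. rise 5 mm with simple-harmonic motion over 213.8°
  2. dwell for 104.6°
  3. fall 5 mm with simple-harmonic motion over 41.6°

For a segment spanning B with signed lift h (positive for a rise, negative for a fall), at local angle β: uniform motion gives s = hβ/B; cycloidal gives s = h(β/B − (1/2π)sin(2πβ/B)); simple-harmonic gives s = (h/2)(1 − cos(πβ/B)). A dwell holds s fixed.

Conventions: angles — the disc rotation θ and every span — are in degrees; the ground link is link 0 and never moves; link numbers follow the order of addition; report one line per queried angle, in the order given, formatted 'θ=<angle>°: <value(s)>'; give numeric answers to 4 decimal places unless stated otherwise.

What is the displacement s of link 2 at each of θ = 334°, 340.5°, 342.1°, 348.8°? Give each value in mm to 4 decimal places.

seg 1 [0°–213.8°] simple-harmonic, h=5: full span → s += 5 → s = 5.0000
seg 2 [213.8°–318.4°] dwell: s stays 5.0000
seg 3 [318.4°–360°] simple-harmonic, h=-5: θ=334° here. β=15.6, B=41.6. -5/2·(1 − cos(π·0.3750)) = -1.5433 → s = 3.4567
seg 3 [318.4°–360°] simple-harmonic, h=-5: θ=340.5° here. β=22.1, B=41.6. -5/2·(1 − cos(π·0.5313)) = -2.7450 → s = 2.2550
seg 3 [318.4°–360°] simple-harmonic, h=-5: θ=342.1° here. β=23.7, B=41.6. -5/2·(1 − cos(π·0.5697)) = -3.0431 → s = 1.9569
seg 3 [318.4°–360°] simple-harmonic, h=-5: θ=348.8° here. β=30.4, B=41.6. -5/2·(1 − cos(π·0.7308)) = -4.1578 → s = 0.8422

θ=334°: 3.4567
θ=340.5°: 2.2550
θ=342.1°: 1.9569
θ=348.8°: 0.8422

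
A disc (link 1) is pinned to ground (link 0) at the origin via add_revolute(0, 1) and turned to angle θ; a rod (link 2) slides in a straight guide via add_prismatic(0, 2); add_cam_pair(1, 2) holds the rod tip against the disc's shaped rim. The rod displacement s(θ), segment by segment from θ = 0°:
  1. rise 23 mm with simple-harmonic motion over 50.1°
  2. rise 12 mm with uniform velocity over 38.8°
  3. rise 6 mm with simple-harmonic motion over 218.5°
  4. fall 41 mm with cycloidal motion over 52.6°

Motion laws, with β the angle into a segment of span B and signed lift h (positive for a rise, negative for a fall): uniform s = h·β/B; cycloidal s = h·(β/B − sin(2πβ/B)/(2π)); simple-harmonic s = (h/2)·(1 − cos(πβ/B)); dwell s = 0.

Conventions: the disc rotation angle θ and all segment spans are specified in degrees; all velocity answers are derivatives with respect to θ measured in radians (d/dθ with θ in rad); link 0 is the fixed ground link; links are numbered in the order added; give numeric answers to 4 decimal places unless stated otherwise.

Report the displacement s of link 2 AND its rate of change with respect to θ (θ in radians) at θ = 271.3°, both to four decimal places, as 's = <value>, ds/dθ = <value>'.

segment 1 (0° to 50.1°, simple-harmonic, h = 23) is passed completely: s = 0.0000 + (23) = 23.0000
segment 2 (50.1° to 88.9°, uniform, h = 12) is passed completely: s = 23.0000 + (12) = 35.0000
θ = 271.3° falls in segment 3 (88.9° to 307.4°, simple-harmonic, h = 6): β = 271.3 − 88.9 = 182.4°, B = 218.5°; Δs = 6/2·(1 − cos(π·0.8348)) = 5.6049; s = 35.0000 + 5.6049 = 40.6049
velocity in seg [88.9°–307.4°] (simple-harmonic), θ in radians: β = 182.4° = 3.1835 rad, B = 218.5° = 3.8135 rad; ds/dθ = (πh/(2B)) sin(πβ/B) = (π·6/(2·3.8135)) sin(π·0.8348) = 1.225940 mm/rad

s = 40.6049, ds/dθ = 1.2259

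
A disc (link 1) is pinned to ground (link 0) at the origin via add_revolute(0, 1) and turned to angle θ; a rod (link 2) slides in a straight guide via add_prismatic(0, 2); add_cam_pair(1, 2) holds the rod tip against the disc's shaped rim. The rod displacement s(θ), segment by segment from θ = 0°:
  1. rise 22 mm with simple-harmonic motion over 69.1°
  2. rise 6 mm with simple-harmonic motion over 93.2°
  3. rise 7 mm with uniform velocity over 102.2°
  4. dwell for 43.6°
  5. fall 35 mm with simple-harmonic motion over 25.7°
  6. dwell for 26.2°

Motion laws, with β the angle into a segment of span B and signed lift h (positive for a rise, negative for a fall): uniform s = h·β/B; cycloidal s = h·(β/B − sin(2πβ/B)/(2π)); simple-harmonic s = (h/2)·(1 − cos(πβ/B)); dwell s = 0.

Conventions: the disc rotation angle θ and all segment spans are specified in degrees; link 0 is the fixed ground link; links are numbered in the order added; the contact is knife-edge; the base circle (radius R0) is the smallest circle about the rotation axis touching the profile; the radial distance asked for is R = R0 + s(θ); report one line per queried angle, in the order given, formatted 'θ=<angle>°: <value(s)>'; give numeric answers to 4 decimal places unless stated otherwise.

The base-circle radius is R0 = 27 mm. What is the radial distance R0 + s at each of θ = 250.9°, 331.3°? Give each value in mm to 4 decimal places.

segment 1 (0° to 69.1°, simple-harmonic, h = 22) is passed completely: s = 0.0000 + (22) = 22.0000
segment 2 (69.1° to 162.3°, simple-harmonic, h = 6) is passed completely: s = 22.0000 + (6) = 28.0000
θ = 250.9° falls in segment 3 (162.3° to 264.5°, uniform, h = 7): β = 250.9 − 162.3 = 88.6°, B = 102.2°; Δs = 7·88.6/102.2 = 6.0685; s = 28.0000 + 6.0685 = 34.0685
segment 3 (162.3° to 264.5°, uniform, h = 7) is passed completely: s = 28.0000 + (7) = 35.0000
segment 4 (264.5° to 308.1°, dwell): s unchanged at 35.0000
θ = 331.3° falls in segment 5 (308.1° to 333.8°, simple-harmonic, h = -35): β = 331.3 − 308.1 = 23.2°, B = 25.7°; Δs = -35/2·(1 − cos(π·0.9027)) = -34.1892; s = 35.0000 − 34.1892 = 0.8108
θ=250.9°: R = R0 + s = 27 + 34.0685 = 61.0685
θ=331.3°: R = R0 + s = 27 + 0.8108 = 27.8108

θ=250.9°: 61.0685
θ=331.3°: 27.8108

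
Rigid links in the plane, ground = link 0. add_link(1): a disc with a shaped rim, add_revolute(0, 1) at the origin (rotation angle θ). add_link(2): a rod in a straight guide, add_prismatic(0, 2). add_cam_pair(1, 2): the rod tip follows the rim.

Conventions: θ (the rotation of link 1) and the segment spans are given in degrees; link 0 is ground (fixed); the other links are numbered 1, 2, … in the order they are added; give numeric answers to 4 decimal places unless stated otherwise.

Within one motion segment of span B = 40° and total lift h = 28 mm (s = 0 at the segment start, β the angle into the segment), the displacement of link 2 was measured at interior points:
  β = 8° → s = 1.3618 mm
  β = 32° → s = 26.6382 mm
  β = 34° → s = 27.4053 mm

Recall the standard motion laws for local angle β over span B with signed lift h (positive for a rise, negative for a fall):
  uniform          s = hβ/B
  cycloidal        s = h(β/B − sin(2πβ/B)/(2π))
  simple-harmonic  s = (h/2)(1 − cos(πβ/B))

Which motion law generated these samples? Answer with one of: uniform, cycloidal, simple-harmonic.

candidates at β/B = r: uniform s = h·r (linear in β); cycloidal s = h·(r − sin(2πr)/(2π)); simple-harmonic s = (h/2)(1 − cos(πr))
β=8°: printed 1.3618 | uniform 5.6000, cycloidal 1.3618, simple-harmonic 2.6738
β=32°: printed 26.6382 | uniform 22.4000, cycloidal 26.6382, simple-harmonic 25.3262
β=34°: printed 27.4053 | uniform 23.8000, cycloidal 27.4053, simple-harmonic 26.4741
only one law matches every sample → cycloidal

cycloidal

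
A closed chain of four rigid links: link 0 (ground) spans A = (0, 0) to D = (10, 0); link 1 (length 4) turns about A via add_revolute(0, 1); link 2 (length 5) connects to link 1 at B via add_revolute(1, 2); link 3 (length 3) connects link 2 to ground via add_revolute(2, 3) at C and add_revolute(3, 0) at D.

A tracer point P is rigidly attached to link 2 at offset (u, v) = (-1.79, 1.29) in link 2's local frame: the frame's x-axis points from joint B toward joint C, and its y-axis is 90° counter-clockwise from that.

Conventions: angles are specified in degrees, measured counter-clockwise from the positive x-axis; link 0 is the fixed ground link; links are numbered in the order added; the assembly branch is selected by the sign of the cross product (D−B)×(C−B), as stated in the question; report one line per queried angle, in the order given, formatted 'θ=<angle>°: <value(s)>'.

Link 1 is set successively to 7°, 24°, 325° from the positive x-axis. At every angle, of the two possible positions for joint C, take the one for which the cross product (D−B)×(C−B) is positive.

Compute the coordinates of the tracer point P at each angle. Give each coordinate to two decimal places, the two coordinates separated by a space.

A=(0,0), D=(10.00,0)
θ=7°: B = A + 4.00·(cos7°, sin7°) = (3.9702, 0.4875)
θ=7°: |BD| = 6.0495
θ=7°: circle(B,5.00) ∩ circle(D,3.00): a=4.3472, h=2.4702
θ=7°:   candidates: C₊=(8.5023,2.5994) cross=14.944; C₋=(8.1042,-2.3250) cross=-14.944
θ=7°:   branch + wants cross > 0 → take C=(8.5023,2.5994) (cross=14.944)
θ=7°: ex = (C−B)/|BC| = (0.9064,0.4224); ey = (-0.4224,0.9064)
θ=7°: P = B + -1.79·ex + 1.29·ey = (1.8028,0.9007)
θ=24°: B = A + 4.00·(cos24°, sin24°) = (3.6542, 1.6269)
θ=24°: |BD| = 6.5511
θ=24°: circle(B,5.00) ∩ circle(D,3.00): a=4.4967, h=2.1862
θ=24°:   candidates: C₊=(8.5530,2.6279) cross=14.322; C₋=(7.4671,-1.6075) cross=-14.322
θ=24°:   branch + wants cross > 0 → take C=(8.5530,2.6279) (cross=14.322)
θ=24°: ex = (C−B)/|BC| = (0.9798,0.2002); ey = (-0.2002,0.9798)
θ=24°: P = B + -1.79·ex + 1.29·ey = (1.6422,2.5325)
θ=325°: B = A + 4.00·(cos325°, sin325°) = (3.2766, -2.2943)
θ=325°: |BD| = 7.1041
θ=325°: circle(B,5.00) ∩ circle(D,3.00): a=4.6782, h=1.7649
θ=325°:   candidates: C₊=(7.1341,0.8869) cross=12.538; C₋=(8.2741,-2.4538) cross=-12.538
θ=325°:   branch + wants cross > 0 → take C=(7.1341,0.8869) (cross=12.538)
θ=325°: ex = (C−B)/|BC| = (0.7715,0.6362); ey = (-0.6362,0.7715)
θ=325°: P = B + -1.79·ex + 1.29·ey = (1.0749,-2.4379)

θ=7°: 1.80 0.90
θ=24°: 1.64 2.53
θ=325°: 1.07 -2.44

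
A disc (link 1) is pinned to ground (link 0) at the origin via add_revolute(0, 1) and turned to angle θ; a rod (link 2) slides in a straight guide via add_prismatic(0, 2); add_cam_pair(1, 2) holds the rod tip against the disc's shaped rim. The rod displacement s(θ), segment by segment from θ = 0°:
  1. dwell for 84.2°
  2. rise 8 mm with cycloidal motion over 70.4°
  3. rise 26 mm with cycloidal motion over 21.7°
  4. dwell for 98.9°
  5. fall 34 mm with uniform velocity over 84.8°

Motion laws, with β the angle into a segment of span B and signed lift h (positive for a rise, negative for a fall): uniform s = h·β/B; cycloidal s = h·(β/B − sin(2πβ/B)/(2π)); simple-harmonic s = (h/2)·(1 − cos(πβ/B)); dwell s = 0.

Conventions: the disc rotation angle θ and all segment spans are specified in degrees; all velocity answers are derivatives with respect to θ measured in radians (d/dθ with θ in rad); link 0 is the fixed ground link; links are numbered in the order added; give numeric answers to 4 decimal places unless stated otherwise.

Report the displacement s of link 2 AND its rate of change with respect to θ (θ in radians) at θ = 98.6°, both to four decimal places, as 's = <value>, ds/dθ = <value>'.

segment 1 (0° to 84.2°, dwell): s unchanged at 0.0000
θ = 98.6° falls in segment 2 (84.2° to 154.6°, cycloidal, h = 8): β = 98.6 − 84.2 = 14.4°, B = 70.4°; Δs = 8·(0.2045 − sin(2π·0.2045)/(2π)) = 0.4147; s = 0.0000 + 0.4147 = 0.4147
velocity in seg [84.2°–154.6°] (cycloidal), θ in radians: β = 14.4° = 0.2513 rad, B = 70.4° = 1.2287 rad; ds/dθ = (h/B)(1 − cos(2πβ/B)) = (8/1.2287)(1 − cos(2π·0.2045)) = 4.676556 mm/rad

s = 0.4147, ds/dθ = 4.6766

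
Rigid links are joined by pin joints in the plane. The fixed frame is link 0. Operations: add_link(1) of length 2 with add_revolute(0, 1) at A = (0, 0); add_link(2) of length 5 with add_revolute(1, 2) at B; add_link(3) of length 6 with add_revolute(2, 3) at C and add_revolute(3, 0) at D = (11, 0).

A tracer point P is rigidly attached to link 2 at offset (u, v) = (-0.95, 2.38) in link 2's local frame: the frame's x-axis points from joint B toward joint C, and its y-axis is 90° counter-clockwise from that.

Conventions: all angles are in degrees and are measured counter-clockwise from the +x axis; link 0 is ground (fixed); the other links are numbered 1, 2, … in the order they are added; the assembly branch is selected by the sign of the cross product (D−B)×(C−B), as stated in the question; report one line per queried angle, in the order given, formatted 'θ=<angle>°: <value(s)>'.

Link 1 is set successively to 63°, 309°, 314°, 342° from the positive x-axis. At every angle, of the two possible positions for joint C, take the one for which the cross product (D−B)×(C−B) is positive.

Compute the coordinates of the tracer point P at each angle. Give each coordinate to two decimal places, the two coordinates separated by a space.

A=(0,0), D=(11.00,0)
θ=63°: B = A + 2.00·(cos63°, sin63°) = (0.9080, 1.7820)
θ=63°: |BD| = 10.2481
θ=63°: circle(B,5.00) ∩ circle(D,6.00): a=4.5874, h=1.9889
θ=63°:   candidates: C₊=(5.7713,2.9430) cross=20.383; C₋=(5.0796,-0.9743) cross=-20.383
θ=63°:   branch + wants cross > 0 → take C=(5.7713,2.9430) (cross=20.383)
θ=63°: ex = (C−B)/|BC| = (0.9727,0.2322); ey = (-0.2322,0.9727)
θ=63°: P = B + -0.95·ex + 2.38·ey = (-0.5687,3.8764)
θ=309°: B = A + 2.00·(cos309°, sin309°) = (1.2586, -1.5543)
θ=309°: |BD| = 9.8646
θ=309°: circle(B,5.00) ∩ circle(D,6.00): a=4.3747, h=2.4211
θ=309°:   candidates: C₊=(5.1973,1.5258) cross=23.883; C₋=(5.9602,-3.2558) cross=-23.883
θ=309°:   branch + wants cross > 0 → take C=(5.1973,1.5258) (cross=23.883)
θ=309°: ex = (C−B)/|BC| = (0.7877,0.6160); ey = (-0.6160,0.7877)
θ=309°: P = B + -0.95·ex + 2.38·ey = (-0.9558,-0.2647)
θ=314°: B = A + 2.00·(cos314°, sin314°) = (1.3893, -1.4387)
θ=314°: |BD| = 9.7178
θ=314°: circle(B,5.00) ∩ circle(D,6.00): a=4.2929, h=2.5634
θ=314°:   candidates: C₊=(5.2554,1.7320) cross=24.910; C₋=(6.0144,-3.3383) cross=-24.910
θ=314°:   branch + wants cross > 0 → take C=(5.2554,1.7320) (cross=24.910)
θ=314°: ex = (C−B)/|BC| = (0.7732,0.6341); ey = (-0.6341,0.7732)
θ=314°: P = B + -0.95·ex + 2.38·ey = (-0.8545,-0.2008)
θ=342°: B = A + 2.00·(cos342°, sin342°) = (1.9021, -0.6180)
θ=342°: |BD| = 9.1189
θ=342°: circle(B,5.00) ∩ circle(D,6.00): a=3.9563, h=3.0574
θ=342°:   candidates: C₊=(5.6421,2.7005) cross=27.880; C₋=(6.0565,-3.4003) cross=-27.880
θ=342°:   branch + wants cross > 0 → take C=(5.6421,2.7005) (cross=27.880)
θ=342°: ex = (C−B)/|BC| = (0.7480,0.6637); ey = (-0.6637,0.7480)
θ=342°: P = B + -0.95·ex + 2.38·ey = (-0.3881,0.5317)

θ=63°: -0.57 3.88
θ=309°: -0.96 -0.26
θ=314°: -0.85 -0.20
θ=342°: -0.39 0.53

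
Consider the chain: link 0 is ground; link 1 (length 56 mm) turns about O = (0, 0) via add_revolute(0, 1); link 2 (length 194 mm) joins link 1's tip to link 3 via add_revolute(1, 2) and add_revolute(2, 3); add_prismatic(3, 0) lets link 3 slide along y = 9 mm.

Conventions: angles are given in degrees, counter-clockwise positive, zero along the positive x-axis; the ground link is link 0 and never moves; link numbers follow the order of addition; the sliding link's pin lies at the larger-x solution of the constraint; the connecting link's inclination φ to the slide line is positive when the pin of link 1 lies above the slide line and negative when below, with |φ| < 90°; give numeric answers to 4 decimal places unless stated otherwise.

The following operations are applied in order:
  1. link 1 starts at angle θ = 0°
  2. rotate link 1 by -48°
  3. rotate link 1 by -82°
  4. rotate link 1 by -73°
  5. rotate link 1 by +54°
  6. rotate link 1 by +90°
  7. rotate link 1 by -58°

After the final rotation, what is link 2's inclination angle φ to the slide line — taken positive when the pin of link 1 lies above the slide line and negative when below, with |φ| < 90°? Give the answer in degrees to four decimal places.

geometry: r = 56 mm, L = 194 mm, e = 9 mm; θ starts at 0°
rotate link 1 by -48°: θ ← 0° -48° = -48°
rotate link 1 by -82°: θ ← -48° -82° = -130°
rotate link 1 by -73°: θ ← -130° -73° = -203°
rotate link 1 by +54°: θ ← -203° +54° = -149°
rotate link 1 by +90°: θ ← -149° +90° = -59°
rotate link 1 by -58°: θ ← -59° -58° = -117°
h = r sin θ − e = -49.896365 − 9 = -58.896365
sin φ = h / L = -58.896365 / 194 = -0.30358951
φ = arcsin(-0.30358951) = -17.673326°

-17.6733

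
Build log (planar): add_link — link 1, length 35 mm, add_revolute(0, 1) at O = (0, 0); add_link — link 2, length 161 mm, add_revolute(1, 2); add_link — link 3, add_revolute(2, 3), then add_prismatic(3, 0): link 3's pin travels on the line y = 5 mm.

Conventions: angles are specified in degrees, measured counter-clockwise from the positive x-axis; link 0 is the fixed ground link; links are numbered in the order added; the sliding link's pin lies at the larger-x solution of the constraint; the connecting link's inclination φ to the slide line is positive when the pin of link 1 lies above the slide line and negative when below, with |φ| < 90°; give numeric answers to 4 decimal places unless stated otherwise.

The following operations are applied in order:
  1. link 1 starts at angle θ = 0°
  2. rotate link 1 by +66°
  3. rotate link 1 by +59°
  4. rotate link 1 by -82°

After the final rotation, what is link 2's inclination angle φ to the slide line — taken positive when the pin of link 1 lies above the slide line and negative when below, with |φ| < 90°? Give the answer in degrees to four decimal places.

geometry: r = 35 mm, L = 161 mm, e = 5 mm; θ starts at 0°
rotate link 1 by +66°: θ ← 0° +66° = 66°
rotate link 1 by +59°: θ ← 66° +59° = 125°
rotate link 1 by -82°: θ ← 125° -82° = 43°
h = r sin θ − e = 23.869943 − 5 = 18.869943
sin φ = h / L = 18.869943 / 161 = 0.11720461
φ = arcsin(0.11720461) = 6.730800°

6.7308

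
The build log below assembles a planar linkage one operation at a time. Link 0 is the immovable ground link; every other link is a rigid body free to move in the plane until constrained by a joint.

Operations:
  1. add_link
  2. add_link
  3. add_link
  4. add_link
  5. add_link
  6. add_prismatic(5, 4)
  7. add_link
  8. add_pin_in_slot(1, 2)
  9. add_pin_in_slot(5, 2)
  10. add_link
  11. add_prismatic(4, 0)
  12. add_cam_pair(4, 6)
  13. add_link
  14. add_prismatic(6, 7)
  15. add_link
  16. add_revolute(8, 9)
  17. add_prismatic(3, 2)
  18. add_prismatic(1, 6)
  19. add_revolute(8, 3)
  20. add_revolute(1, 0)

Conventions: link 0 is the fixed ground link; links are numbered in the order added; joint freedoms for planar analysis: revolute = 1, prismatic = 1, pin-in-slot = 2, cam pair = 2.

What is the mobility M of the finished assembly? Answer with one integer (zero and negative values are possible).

ground; <1,0,0>
#1 <2,0,0>
#2 <3,0,0>
#3 <4,0,0>
#4 <5,0,0>
#5 <6,0,0>
P:5↔4 J1 <6,1,0>
#6 <7,1,0>
PS:1↔2 J2 <7,1,1>
PS:5↔2 J2 <7,1,2>
#7 <8,1,2>
P:4↔0 J1 <8,2,2>
C:4↔6 J2 <8,2,3>
#8 <9,2,3>
P:6↔7 J1 <9,3,3>
#9 <10,3,3>
R:8↔9 J1 <10,4,3>
P:3↔2 J1 <10,5,3>
P:1↔6 J1 <10,6,3>
R:8↔3 J1 <10,7,3>
R:1↔0 J1 <10,8,3>
3×9 − 2×8 − 1×3 = 8

M = 8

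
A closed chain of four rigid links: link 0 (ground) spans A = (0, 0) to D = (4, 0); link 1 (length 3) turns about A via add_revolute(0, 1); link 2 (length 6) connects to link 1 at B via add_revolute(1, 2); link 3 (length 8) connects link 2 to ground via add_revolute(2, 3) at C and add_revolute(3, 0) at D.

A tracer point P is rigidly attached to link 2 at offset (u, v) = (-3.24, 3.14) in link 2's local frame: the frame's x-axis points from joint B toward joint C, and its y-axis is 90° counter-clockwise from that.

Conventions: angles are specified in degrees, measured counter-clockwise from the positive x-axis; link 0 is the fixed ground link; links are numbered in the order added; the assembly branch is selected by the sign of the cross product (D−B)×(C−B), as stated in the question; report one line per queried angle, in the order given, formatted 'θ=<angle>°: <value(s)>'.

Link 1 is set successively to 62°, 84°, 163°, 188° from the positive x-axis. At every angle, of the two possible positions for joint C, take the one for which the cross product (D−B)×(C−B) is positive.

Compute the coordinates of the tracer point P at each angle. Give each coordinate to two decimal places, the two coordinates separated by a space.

A=(0,0), D=(4.00,0)
θ=62°: B = A + 3.00·(cos62°, sin62°) = (1.4084, 2.6488)
θ=62°: |BD| = 3.7058
θ=62°: circle(B,6.00) ∩ circle(D,8.00): a=-1.9250, h=5.6828
θ=62°:   candidates: C₊=(4.1242,7.9990) cross=21.059; C₋=(-3.9998,0.0506) cross=-21.059
θ=62°:   branch + wants cross > 0 → take C=(4.1242,7.9990) (cross=21.059)
θ=62°: ex = (C−B)/|BC| = (0.4526,0.8917); ey = (-0.8917,0.4526)
θ=62°: P = B + -3.24·ex + 3.14·ey = (-2.8580,1.1810)
θ=84°: B = A + 3.00·(cos84°, sin84°) = (0.3136, 2.9836)
θ=84°: |BD| = 4.7425
θ=84°: circle(B,6.00) ∩ circle(D,8.00): a=-0.5808, h=5.9718
θ=84°:   candidates: C₊=(3.6191,7.9909) cross=28.321; C₋=(-3.8948,-1.2930) cross=-28.321
θ=84°:   branch + wants cross > 0 → take C=(3.6191,7.9909) (cross=28.321)
θ=84°: ex = (C−B)/|BC| = (0.5509,0.8346); ey = (-0.8346,0.5509)
θ=84°: P = B + -3.24·ex + 3.14·ey = (-4.0919,2.0095)
θ=163°: B = A + 3.00·(cos163°, sin163°) = (-2.8689, 0.8771)
θ=163°: |BD| = 6.9247
θ=163°: circle(B,6.00) ∩ circle(D,8.00): a=1.4406, h=5.8245
θ=163°:   candidates: C₊=(-0.7022,6.4722) cross=40.333; C₋=(-2.1777,-5.0829) cross=-40.333
θ=163°:   branch + wants cross > 0 → take C=(-0.7022,6.4722) (cross=40.333)
θ=163°: ex = (C−B)/|BC| = (0.3611,0.9325); ey = (-0.9325,0.3611)
θ=163°: P = B + -3.24·ex + 3.14·ey = (-6.9671,-1.0103)
θ=188°: B = A + 3.00·(cos188°, sin188°) = (-2.9708, -0.4175)
θ=188°: |BD| = 6.9833
θ=188°: circle(B,6.00) ∩ circle(D,8.00): a=1.4869, h=5.8129
θ=188°:   candidates: C₊=(-1.8341,5.4738) cross=40.593; C₋=(-1.1391,-6.1311) cross=-40.593
θ=188°:   branch + wants cross > 0 → take C=(-1.8341,5.4738) (cross=40.593)
θ=188°: ex = (C−B)/|BC| = (0.1894,0.9819); ey = (-0.9819,0.1894)
θ=188°: P = B + -3.24·ex + 3.14·ey = (-6.6677,-3.0040)

θ=62°: -2.86 1.18
θ=84°: -4.09 2.01
θ=163°: -6.97 -1.01
θ=188°: -6.67 -3.00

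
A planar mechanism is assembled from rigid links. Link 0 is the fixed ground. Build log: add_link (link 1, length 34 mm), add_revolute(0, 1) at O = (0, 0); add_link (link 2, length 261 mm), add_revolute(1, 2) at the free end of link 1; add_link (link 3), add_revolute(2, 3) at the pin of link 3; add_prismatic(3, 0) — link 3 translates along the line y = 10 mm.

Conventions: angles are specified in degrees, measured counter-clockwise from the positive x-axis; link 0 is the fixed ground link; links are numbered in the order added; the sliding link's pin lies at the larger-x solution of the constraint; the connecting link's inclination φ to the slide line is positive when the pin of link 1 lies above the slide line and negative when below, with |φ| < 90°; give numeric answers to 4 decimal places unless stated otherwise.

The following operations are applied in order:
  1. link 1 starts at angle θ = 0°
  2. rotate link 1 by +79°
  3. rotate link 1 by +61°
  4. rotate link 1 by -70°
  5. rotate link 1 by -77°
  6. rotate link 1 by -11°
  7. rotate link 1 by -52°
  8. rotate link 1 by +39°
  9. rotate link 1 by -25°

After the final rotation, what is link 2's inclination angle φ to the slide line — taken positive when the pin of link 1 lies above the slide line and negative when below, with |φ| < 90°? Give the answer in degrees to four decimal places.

geometry: r = 34 mm, L = 261 mm, e = 10 mm; θ starts at 0°
rotate link 1 by +79°: θ ← 0° +79° = 79°
rotate link 1 by +61°: θ ← 79° +61° = 140°
rotate link 1 by -70°: θ ← 140° -70° = 70°
rotate link 1 by -77°: θ ← 70° -77° = -7°
rotate link 1 by -11°: θ ← -7° -11° = -18°
rotate link 1 by -52°: θ ← -18° -52° = -70°
rotate link 1 by +39°: θ ← -70° +39° = -31°
rotate link 1 by -25°: θ ← -31° -25° = -56°
h = r sin θ − e = -28.187277 − 10 = -38.187277
sin φ = h / L = -38.187277 / 261 = -0.14631141
φ = arcsin(-0.14631141) = -8.413227°

-8.4132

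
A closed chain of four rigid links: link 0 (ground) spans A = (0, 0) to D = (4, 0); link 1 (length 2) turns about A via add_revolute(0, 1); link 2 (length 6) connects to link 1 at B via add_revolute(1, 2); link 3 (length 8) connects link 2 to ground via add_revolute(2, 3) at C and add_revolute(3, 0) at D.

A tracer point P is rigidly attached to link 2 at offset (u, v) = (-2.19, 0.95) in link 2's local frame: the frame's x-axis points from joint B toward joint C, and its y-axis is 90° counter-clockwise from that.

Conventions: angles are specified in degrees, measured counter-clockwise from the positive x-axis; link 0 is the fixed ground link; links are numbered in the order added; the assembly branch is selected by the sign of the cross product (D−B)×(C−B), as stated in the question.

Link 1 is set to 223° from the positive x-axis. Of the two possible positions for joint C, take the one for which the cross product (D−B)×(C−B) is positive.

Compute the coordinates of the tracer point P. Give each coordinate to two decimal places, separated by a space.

A=(0,0), D=(4.00,0)
B = A + 2.00·(cos223°, sin223°) = (-1.4627, -1.3640)
|BD| = 5.6304
circle(B,6.00) ∩ circle(D,8.00): a=0.3287, h=5.9910
  candidates: C₊=(-2.5951,4.5282) cross=33.732; C₋=(0.3076,-7.0969) cross=-33.732
  branch + wants cross > 0 → take C=(-2.5951,4.5282) (cross=33.732)
ex = (C−B)/|BC| = (-0.1887,0.9820); ey = (-0.9820,-0.1887)
P = B + -2.19·ex + 0.95·ey = (-1.9823,-3.6939)

-1.98 -3.69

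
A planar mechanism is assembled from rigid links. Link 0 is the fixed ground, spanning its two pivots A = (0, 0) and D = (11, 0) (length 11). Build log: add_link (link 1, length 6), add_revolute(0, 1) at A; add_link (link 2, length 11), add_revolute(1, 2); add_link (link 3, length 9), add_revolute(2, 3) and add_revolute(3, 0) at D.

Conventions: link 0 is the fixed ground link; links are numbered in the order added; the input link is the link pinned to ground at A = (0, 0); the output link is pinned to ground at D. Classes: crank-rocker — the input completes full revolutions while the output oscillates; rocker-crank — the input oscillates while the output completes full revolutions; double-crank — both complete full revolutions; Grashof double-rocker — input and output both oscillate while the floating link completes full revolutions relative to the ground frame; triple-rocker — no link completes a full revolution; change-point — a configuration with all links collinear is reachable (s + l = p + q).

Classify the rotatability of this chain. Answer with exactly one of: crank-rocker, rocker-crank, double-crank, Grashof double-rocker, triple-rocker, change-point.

lengths: ground=11, input=6, coupler=11, output=9
sorted: s=6 (shortest), l=11 (longest), p+q=20
s + l = 17 vs p + q = 20
s + l < p + q (Grashof) with shortest = input link → crank-rocker

crank-rocker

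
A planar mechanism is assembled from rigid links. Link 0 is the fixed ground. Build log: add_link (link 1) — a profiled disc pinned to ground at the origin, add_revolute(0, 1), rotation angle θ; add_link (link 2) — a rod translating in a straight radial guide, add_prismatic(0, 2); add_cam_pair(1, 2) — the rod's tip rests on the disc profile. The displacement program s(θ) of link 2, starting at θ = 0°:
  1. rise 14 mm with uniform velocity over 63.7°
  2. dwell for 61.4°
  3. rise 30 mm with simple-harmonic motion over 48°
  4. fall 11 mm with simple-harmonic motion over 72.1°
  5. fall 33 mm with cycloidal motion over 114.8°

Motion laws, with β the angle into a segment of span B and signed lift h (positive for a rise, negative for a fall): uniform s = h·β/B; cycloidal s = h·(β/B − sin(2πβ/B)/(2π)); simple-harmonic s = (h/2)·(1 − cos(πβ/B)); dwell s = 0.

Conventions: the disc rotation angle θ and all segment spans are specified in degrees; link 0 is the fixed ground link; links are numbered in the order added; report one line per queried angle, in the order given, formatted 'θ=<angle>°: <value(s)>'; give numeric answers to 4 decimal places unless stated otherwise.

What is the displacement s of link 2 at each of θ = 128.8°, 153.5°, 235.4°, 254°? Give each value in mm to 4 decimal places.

seg 1 [0°–63.7°] uniform, h=14: full span → s += 14 → s = 14.0000
seg 2 [63.7°–125.1°] dwell: s stays 14.0000
seg 3 [125.1°–173.1°] simple-harmonic, h=30: θ=128.8° here. β=3.7, B=48. 30/2·(1 − cos(π·0.0771)) = 0.4377 → s = 14.4377
seg 3 [125.1°–173.1°] simple-harmonic, h=30: θ=153.5° here. β=28.4, B=48. 30/2·(1 − cos(π·0.5917)) = 19.2602 → s = 33.2602
seg 3 [125.1°–173.1°] simple-harmonic, h=30: full span → s += 30 → s = 44.0000
seg 4 [173.1°–245.2°] simple-harmonic, h=-11: θ=235.4° here. β=62.3, B=72.1. -11/2·(1 − cos(π·0.8641)) = -10.5061 → s = 33.4939
seg 4 [173.1°–245.2°] simple-harmonic, h=-11: full span → s += -11 → s = 33.0000
seg 5 [245.2°–360°] cycloidal, h=-33: θ=254° here. β=8.8, B=114.8. -33·(0.0767 − sin(2π·0.0767)/(2π)) = -0.0967 → s = 32.9033

θ=128.8°: 14.4377
θ=153.5°: 33.2602
θ=235.4°: 33.4939
θ=254°: 32.9033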